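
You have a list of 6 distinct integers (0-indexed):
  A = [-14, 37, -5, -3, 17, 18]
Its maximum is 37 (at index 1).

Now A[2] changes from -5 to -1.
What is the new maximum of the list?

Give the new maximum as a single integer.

Old max = 37 (at index 1)
Change: A[2] -5 -> -1
Changed element was NOT the old max.
  New max = max(old_max, new_val) = max(37, -1) = 37

Answer: 37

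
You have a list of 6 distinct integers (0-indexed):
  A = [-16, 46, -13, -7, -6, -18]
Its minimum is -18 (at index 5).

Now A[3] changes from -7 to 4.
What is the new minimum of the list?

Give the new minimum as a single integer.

Old min = -18 (at index 5)
Change: A[3] -7 -> 4
Changed element was NOT the old min.
  New min = min(old_min, new_val) = min(-18, 4) = -18

Answer: -18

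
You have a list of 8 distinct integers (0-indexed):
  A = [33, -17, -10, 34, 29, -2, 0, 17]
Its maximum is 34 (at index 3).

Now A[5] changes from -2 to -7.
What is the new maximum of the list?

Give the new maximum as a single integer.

Old max = 34 (at index 3)
Change: A[5] -2 -> -7
Changed element was NOT the old max.
  New max = max(old_max, new_val) = max(34, -7) = 34

Answer: 34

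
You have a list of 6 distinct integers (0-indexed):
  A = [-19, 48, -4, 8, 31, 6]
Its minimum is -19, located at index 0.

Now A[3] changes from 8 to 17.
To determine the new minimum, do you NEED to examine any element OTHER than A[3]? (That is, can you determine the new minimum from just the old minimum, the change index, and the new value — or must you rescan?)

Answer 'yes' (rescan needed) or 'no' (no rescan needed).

Answer: no

Derivation:
Old min = -19 at index 0
Change at index 3: 8 -> 17
Index 3 was NOT the min. New min = min(-19, 17). No rescan of other elements needed.
Needs rescan: no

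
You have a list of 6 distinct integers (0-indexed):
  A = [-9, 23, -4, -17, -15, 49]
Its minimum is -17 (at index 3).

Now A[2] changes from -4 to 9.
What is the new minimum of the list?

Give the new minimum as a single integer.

Old min = -17 (at index 3)
Change: A[2] -4 -> 9
Changed element was NOT the old min.
  New min = min(old_min, new_val) = min(-17, 9) = -17

Answer: -17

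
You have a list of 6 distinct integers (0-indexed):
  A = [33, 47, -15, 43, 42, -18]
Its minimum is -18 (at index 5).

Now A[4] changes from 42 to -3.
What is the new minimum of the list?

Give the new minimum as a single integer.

Answer: -18

Derivation:
Old min = -18 (at index 5)
Change: A[4] 42 -> -3
Changed element was NOT the old min.
  New min = min(old_min, new_val) = min(-18, -3) = -18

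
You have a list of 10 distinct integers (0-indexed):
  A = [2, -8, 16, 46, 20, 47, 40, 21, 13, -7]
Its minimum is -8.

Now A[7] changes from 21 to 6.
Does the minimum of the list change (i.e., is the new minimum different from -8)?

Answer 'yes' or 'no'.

Answer: no

Derivation:
Old min = -8
Change: A[7] 21 -> 6
Changed element was NOT the min; min changes only if 6 < -8.
New min = -8; changed? no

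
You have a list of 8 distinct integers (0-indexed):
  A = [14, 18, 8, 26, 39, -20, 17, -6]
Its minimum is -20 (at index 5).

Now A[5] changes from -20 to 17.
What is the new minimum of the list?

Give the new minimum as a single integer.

Answer: -6

Derivation:
Old min = -20 (at index 5)
Change: A[5] -20 -> 17
Changed element WAS the min. Need to check: is 17 still <= all others?
  Min of remaining elements: -6
  New min = min(17, -6) = -6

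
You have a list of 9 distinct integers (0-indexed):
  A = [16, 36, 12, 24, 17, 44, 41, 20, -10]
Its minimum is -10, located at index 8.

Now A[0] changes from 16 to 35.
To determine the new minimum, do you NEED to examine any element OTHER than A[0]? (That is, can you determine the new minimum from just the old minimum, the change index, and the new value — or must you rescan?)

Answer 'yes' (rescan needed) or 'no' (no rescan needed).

Answer: no

Derivation:
Old min = -10 at index 8
Change at index 0: 16 -> 35
Index 0 was NOT the min. New min = min(-10, 35). No rescan of other elements needed.
Needs rescan: no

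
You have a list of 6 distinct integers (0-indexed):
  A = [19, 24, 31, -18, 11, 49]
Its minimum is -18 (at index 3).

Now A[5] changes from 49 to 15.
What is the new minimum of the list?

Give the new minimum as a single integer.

Old min = -18 (at index 3)
Change: A[5] 49 -> 15
Changed element was NOT the old min.
  New min = min(old_min, new_val) = min(-18, 15) = -18

Answer: -18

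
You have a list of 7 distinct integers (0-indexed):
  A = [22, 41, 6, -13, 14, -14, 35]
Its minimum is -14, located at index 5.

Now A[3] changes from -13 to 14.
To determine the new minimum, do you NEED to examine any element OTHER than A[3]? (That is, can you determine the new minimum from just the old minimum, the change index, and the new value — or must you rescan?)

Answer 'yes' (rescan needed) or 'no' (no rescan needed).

Old min = -14 at index 5
Change at index 3: -13 -> 14
Index 3 was NOT the min. New min = min(-14, 14). No rescan of other elements needed.
Needs rescan: no

Answer: no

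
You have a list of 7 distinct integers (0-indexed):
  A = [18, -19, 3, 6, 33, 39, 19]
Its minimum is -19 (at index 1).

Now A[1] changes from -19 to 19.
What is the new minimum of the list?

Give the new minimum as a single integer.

Answer: 3

Derivation:
Old min = -19 (at index 1)
Change: A[1] -19 -> 19
Changed element WAS the min. Need to check: is 19 still <= all others?
  Min of remaining elements: 3
  New min = min(19, 3) = 3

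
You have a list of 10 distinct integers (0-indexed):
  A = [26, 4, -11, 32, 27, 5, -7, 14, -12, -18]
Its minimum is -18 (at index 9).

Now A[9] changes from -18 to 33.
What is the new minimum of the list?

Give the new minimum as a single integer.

Answer: -12

Derivation:
Old min = -18 (at index 9)
Change: A[9] -18 -> 33
Changed element WAS the min. Need to check: is 33 still <= all others?
  Min of remaining elements: -12
  New min = min(33, -12) = -12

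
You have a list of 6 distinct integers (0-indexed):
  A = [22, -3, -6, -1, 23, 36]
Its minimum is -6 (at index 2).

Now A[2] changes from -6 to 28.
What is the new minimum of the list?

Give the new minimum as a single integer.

Answer: -3

Derivation:
Old min = -6 (at index 2)
Change: A[2] -6 -> 28
Changed element WAS the min. Need to check: is 28 still <= all others?
  Min of remaining elements: -3
  New min = min(28, -3) = -3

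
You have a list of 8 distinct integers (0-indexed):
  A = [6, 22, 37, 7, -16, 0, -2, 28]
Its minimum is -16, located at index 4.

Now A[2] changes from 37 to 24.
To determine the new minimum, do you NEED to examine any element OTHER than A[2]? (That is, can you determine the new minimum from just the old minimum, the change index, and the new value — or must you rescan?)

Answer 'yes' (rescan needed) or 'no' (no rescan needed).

Old min = -16 at index 4
Change at index 2: 37 -> 24
Index 2 was NOT the min. New min = min(-16, 24). No rescan of other elements needed.
Needs rescan: no

Answer: no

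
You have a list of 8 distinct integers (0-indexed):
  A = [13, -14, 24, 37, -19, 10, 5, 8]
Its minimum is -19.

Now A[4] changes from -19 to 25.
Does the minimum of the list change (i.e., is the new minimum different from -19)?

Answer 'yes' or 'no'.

Answer: yes

Derivation:
Old min = -19
Change: A[4] -19 -> 25
Changed element was the min; new min must be rechecked.
New min = -14; changed? yes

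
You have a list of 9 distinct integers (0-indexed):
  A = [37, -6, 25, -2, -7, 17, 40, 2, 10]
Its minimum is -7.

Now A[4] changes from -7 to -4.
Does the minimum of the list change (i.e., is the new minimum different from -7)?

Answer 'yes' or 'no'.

Answer: yes

Derivation:
Old min = -7
Change: A[4] -7 -> -4
Changed element was the min; new min must be rechecked.
New min = -6; changed? yes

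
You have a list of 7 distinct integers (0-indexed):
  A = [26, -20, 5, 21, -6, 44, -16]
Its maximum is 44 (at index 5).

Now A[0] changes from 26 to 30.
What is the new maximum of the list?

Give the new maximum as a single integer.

Old max = 44 (at index 5)
Change: A[0] 26 -> 30
Changed element was NOT the old max.
  New max = max(old_max, new_val) = max(44, 30) = 44

Answer: 44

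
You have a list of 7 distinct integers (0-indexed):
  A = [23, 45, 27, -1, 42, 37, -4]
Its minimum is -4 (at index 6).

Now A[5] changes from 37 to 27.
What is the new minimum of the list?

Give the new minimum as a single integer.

Answer: -4

Derivation:
Old min = -4 (at index 6)
Change: A[5] 37 -> 27
Changed element was NOT the old min.
  New min = min(old_min, new_val) = min(-4, 27) = -4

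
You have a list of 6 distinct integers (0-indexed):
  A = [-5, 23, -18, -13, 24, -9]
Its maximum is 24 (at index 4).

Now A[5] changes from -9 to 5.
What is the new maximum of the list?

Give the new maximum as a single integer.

Answer: 24

Derivation:
Old max = 24 (at index 4)
Change: A[5] -9 -> 5
Changed element was NOT the old max.
  New max = max(old_max, new_val) = max(24, 5) = 24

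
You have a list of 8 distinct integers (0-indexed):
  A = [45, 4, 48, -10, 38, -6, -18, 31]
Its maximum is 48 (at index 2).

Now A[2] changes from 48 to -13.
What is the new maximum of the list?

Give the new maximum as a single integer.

Answer: 45

Derivation:
Old max = 48 (at index 2)
Change: A[2] 48 -> -13
Changed element WAS the max -> may need rescan.
  Max of remaining elements: 45
  New max = max(-13, 45) = 45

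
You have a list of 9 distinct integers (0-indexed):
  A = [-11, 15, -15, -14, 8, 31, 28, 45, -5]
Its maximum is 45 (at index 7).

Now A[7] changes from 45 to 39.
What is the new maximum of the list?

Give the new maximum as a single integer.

Answer: 39

Derivation:
Old max = 45 (at index 7)
Change: A[7] 45 -> 39
Changed element WAS the max -> may need rescan.
  Max of remaining elements: 31
  New max = max(39, 31) = 39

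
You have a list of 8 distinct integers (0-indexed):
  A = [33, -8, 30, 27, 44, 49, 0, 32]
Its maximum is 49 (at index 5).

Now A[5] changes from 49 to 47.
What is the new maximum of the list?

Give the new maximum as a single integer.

Old max = 49 (at index 5)
Change: A[5] 49 -> 47
Changed element WAS the max -> may need rescan.
  Max of remaining elements: 44
  New max = max(47, 44) = 47

Answer: 47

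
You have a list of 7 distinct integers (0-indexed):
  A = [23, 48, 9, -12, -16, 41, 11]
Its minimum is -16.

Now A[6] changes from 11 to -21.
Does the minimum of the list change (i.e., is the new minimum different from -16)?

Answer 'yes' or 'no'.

Answer: yes

Derivation:
Old min = -16
Change: A[6] 11 -> -21
Changed element was NOT the min; min changes only if -21 < -16.
New min = -21; changed? yes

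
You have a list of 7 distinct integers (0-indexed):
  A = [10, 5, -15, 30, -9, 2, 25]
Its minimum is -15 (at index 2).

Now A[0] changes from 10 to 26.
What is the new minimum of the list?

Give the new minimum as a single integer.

Answer: -15

Derivation:
Old min = -15 (at index 2)
Change: A[0] 10 -> 26
Changed element was NOT the old min.
  New min = min(old_min, new_val) = min(-15, 26) = -15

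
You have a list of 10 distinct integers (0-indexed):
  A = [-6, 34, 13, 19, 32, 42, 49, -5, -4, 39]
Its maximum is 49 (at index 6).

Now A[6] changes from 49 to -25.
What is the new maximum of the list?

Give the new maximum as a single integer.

Old max = 49 (at index 6)
Change: A[6] 49 -> -25
Changed element WAS the max -> may need rescan.
  Max of remaining elements: 42
  New max = max(-25, 42) = 42

Answer: 42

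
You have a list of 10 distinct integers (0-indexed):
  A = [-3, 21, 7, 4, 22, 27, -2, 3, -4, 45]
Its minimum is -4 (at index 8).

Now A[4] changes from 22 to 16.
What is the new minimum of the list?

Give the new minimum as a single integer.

Old min = -4 (at index 8)
Change: A[4] 22 -> 16
Changed element was NOT the old min.
  New min = min(old_min, new_val) = min(-4, 16) = -4

Answer: -4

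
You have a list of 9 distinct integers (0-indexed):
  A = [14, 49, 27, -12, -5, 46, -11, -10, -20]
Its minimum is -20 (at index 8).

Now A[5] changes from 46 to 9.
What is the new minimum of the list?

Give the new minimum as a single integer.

Answer: -20

Derivation:
Old min = -20 (at index 8)
Change: A[5] 46 -> 9
Changed element was NOT the old min.
  New min = min(old_min, new_val) = min(-20, 9) = -20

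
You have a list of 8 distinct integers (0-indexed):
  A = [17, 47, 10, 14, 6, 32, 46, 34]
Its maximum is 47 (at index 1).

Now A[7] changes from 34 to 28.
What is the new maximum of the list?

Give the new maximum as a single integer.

Answer: 47

Derivation:
Old max = 47 (at index 1)
Change: A[7] 34 -> 28
Changed element was NOT the old max.
  New max = max(old_max, new_val) = max(47, 28) = 47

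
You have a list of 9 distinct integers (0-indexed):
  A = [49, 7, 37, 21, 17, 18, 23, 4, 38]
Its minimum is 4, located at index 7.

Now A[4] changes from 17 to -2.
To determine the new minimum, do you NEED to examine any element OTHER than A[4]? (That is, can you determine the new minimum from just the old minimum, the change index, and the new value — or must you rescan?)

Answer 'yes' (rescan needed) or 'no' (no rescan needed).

Answer: no

Derivation:
Old min = 4 at index 7
Change at index 4: 17 -> -2
Index 4 was NOT the min. New min = min(4, -2). No rescan of other elements needed.
Needs rescan: no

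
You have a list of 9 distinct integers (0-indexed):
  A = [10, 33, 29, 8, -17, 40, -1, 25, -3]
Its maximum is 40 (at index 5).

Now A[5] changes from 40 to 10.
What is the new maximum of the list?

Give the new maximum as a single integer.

Answer: 33

Derivation:
Old max = 40 (at index 5)
Change: A[5] 40 -> 10
Changed element WAS the max -> may need rescan.
  Max of remaining elements: 33
  New max = max(10, 33) = 33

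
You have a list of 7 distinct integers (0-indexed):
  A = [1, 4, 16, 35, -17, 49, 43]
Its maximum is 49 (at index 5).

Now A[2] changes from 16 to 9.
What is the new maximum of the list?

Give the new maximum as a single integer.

Answer: 49

Derivation:
Old max = 49 (at index 5)
Change: A[2] 16 -> 9
Changed element was NOT the old max.
  New max = max(old_max, new_val) = max(49, 9) = 49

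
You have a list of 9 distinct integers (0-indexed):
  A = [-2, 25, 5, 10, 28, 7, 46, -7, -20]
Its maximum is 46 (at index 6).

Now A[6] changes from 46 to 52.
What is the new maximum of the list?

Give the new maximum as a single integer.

Old max = 46 (at index 6)
Change: A[6] 46 -> 52
Changed element WAS the max -> may need rescan.
  Max of remaining elements: 28
  New max = max(52, 28) = 52

Answer: 52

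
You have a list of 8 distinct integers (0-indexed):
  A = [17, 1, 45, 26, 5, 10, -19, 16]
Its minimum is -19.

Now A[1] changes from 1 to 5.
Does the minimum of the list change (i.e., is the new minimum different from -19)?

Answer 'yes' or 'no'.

Answer: no

Derivation:
Old min = -19
Change: A[1] 1 -> 5
Changed element was NOT the min; min changes only if 5 < -19.
New min = -19; changed? no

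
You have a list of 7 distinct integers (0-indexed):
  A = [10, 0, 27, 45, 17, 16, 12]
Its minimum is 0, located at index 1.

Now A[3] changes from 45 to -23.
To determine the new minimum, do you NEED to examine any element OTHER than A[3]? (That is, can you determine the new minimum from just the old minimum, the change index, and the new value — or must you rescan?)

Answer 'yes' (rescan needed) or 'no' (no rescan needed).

Answer: no

Derivation:
Old min = 0 at index 1
Change at index 3: 45 -> -23
Index 3 was NOT the min. New min = min(0, -23). No rescan of other elements needed.
Needs rescan: no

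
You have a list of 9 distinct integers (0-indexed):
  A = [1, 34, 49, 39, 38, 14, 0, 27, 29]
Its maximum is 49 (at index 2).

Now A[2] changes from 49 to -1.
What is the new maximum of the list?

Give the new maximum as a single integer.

Answer: 39

Derivation:
Old max = 49 (at index 2)
Change: A[2] 49 -> -1
Changed element WAS the max -> may need rescan.
  Max of remaining elements: 39
  New max = max(-1, 39) = 39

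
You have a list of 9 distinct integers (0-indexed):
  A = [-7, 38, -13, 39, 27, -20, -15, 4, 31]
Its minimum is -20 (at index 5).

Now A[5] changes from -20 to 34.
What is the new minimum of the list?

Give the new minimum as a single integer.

Old min = -20 (at index 5)
Change: A[5] -20 -> 34
Changed element WAS the min. Need to check: is 34 still <= all others?
  Min of remaining elements: -15
  New min = min(34, -15) = -15

Answer: -15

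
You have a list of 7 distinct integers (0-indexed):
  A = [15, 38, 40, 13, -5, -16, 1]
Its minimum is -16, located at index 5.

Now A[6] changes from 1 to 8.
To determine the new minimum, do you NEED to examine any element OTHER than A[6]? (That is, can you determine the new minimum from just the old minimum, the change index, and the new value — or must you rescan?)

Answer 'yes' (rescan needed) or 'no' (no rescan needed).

Answer: no

Derivation:
Old min = -16 at index 5
Change at index 6: 1 -> 8
Index 6 was NOT the min. New min = min(-16, 8). No rescan of other elements needed.
Needs rescan: no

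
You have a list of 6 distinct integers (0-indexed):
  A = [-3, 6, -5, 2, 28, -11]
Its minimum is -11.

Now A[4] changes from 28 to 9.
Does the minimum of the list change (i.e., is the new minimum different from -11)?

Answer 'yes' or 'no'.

Old min = -11
Change: A[4] 28 -> 9
Changed element was NOT the min; min changes only if 9 < -11.
New min = -11; changed? no

Answer: no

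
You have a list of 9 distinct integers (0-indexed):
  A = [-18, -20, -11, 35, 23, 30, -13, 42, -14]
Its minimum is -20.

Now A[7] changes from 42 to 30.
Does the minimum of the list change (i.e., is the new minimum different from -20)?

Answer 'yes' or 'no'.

Old min = -20
Change: A[7] 42 -> 30
Changed element was NOT the min; min changes only if 30 < -20.
New min = -20; changed? no

Answer: no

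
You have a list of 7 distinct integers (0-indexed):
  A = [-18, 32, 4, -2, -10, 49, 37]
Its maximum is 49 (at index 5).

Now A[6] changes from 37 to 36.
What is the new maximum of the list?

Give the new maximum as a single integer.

Answer: 49

Derivation:
Old max = 49 (at index 5)
Change: A[6] 37 -> 36
Changed element was NOT the old max.
  New max = max(old_max, new_val) = max(49, 36) = 49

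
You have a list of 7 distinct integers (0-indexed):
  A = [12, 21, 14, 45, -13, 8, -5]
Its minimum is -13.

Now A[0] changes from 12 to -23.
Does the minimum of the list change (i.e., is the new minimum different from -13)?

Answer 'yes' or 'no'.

Answer: yes

Derivation:
Old min = -13
Change: A[0] 12 -> -23
Changed element was NOT the min; min changes only if -23 < -13.
New min = -23; changed? yes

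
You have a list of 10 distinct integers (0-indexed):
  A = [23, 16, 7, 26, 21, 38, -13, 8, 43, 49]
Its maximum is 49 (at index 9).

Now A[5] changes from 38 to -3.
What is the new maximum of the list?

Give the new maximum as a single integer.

Old max = 49 (at index 9)
Change: A[5] 38 -> -3
Changed element was NOT the old max.
  New max = max(old_max, new_val) = max(49, -3) = 49

Answer: 49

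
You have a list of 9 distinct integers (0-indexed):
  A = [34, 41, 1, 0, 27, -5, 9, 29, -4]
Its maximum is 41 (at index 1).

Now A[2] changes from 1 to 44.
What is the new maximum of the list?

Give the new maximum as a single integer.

Answer: 44

Derivation:
Old max = 41 (at index 1)
Change: A[2] 1 -> 44
Changed element was NOT the old max.
  New max = max(old_max, new_val) = max(41, 44) = 44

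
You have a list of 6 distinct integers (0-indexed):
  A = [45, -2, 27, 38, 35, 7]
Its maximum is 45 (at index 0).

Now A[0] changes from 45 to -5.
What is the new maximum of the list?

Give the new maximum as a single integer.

Old max = 45 (at index 0)
Change: A[0] 45 -> -5
Changed element WAS the max -> may need rescan.
  Max of remaining elements: 38
  New max = max(-5, 38) = 38

Answer: 38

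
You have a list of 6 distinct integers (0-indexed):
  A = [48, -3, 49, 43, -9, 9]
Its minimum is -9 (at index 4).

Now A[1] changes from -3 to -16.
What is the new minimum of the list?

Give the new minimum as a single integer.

Answer: -16

Derivation:
Old min = -9 (at index 4)
Change: A[1] -3 -> -16
Changed element was NOT the old min.
  New min = min(old_min, new_val) = min(-9, -16) = -16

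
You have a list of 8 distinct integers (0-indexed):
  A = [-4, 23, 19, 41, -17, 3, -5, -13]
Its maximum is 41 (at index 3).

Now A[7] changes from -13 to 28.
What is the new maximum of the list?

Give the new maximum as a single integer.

Answer: 41

Derivation:
Old max = 41 (at index 3)
Change: A[7] -13 -> 28
Changed element was NOT the old max.
  New max = max(old_max, new_val) = max(41, 28) = 41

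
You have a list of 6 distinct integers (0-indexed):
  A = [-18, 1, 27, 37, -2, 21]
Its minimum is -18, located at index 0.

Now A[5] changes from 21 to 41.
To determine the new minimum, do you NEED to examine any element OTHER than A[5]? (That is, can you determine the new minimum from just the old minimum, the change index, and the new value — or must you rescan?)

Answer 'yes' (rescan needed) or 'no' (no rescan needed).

Answer: no

Derivation:
Old min = -18 at index 0
Change at index 5: 21 -> 41
Index 5 was NOT the min. New min = min(-18, 41). No rescan of other elements needed.
Needs rescan: no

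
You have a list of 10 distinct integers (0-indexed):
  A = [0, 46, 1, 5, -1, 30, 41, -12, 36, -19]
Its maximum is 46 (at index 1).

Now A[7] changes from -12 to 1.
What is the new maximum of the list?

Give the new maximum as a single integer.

Answer: 46

Derivation:
Old max = 46 (at index 1)
Change: A[7] -12 -> 1
Changed element was NOT the old max.
  New max = max(old_max, new_val) = max(46, 1) = 46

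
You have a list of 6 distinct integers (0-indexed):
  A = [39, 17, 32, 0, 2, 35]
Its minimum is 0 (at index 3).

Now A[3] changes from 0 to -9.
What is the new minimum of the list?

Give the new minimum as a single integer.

Old min = 0 (at index 3)
Change: A[3] 0 -> -9
Changed element WAS the min. Need to check: is -9 still <= all others?
  Min of remaining elements: 2
  New min = min(-9, 2) = -9

Answer: -9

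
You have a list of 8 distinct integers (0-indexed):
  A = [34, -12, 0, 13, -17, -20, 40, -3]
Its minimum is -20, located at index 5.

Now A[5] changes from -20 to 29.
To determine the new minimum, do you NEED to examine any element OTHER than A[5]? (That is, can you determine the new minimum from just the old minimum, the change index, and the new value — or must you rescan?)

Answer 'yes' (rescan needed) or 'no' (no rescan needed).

Old min = -20 at index 5
Change at index 5: -20 -> 29
Index 5 WAS the min and new value 29 > old min -20. Must rescan other elements to find the new min.
Needs rescan: yes

Answer: yes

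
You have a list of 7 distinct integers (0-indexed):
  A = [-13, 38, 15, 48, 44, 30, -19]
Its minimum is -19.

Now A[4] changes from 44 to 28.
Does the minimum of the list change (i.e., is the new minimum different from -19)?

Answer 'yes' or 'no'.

Old min = -19
Change: A[4] 44 -> 28
Changed element was NOT the min; min changes only if 28 < -19.
New min = -19; changed? no

Answer: no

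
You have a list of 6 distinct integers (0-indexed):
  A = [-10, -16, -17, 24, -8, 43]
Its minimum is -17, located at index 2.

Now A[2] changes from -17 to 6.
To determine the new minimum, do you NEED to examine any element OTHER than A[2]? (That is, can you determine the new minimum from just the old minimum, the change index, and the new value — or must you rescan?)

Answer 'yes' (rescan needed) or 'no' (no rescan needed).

Answer: yes

Derivation:
Old min = -17 at index 2
Change at index 2: -17 -> 6
Index 2 WAS the min and new value 6 > old min -17. Must rescan other elements to find the new min.
Needs rescan: yes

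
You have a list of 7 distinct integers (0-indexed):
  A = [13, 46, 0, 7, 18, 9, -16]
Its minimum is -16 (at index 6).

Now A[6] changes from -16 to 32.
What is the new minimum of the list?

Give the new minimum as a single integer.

Answer: 0

Derivation:
Old min = -16 (at index 6)
Change: A[6] -16 -> 32
Changed element WAS the min. Need to check: is 32 still <= all others?
  Min of remaining elements: 0
  New min = min(32, 0) = 0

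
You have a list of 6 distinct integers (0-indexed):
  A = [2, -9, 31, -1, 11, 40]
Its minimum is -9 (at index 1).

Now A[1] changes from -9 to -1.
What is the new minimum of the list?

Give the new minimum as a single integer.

Old min = -9 (at index 1)
Change: A[1] -9 -> -1
Changed element WAS the min. Need to check: is -1 still <= all others?
  Min of remaining elements: -1
  New min = min(-1, -1) = -1

Answer: -1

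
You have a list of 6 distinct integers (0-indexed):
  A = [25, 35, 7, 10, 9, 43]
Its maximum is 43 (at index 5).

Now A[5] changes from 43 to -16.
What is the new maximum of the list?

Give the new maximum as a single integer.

Old max = 43 (at index 5)
Change: A[5] 43 -> -16
Changed element WAS the max -> may need rescan.
  Max of remaining elements: 35
  New max = max(-16, 35) = 35

Answer: 35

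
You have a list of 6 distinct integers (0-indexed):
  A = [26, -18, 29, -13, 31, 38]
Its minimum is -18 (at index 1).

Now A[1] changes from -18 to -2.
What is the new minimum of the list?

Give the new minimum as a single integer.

Answer: -13

Derivation:
Old min = -18 (at index 1)
Change: A[1] -18 -> -2
Changed element WAS the min. Need to check: is -2 still <= all others?
  Min of remaining elements: -13
  New min = min(-2, -13) = -13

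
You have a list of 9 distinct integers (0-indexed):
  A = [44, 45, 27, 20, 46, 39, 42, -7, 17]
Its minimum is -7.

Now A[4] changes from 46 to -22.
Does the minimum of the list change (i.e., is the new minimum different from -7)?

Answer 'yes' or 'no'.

Old min = -7
Change: A[4] 46 -> -22
Changed element was NOT the min; min changes only if -22 < -7.
New min = -22; changed? yes

Answer: yes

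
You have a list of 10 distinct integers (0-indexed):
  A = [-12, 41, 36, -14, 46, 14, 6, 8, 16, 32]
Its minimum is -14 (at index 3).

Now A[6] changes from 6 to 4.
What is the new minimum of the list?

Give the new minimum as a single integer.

Answer: -14

Derivation:
Old min = -14 (at index 3)
Change: A[6] 6 -> 4
Changed element was NOT the old min.
  New min = min(old_min, new_val) = min(-14, 4) = -14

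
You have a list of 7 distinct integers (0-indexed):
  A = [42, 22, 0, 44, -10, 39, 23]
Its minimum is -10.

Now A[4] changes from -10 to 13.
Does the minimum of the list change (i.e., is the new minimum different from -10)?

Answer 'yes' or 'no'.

Answer: yes

Derivation:
Old min = -10
Change: A[4] -10 -> 13
Changed element was the min; new min must be rechecked.
New min = 0; changed? yes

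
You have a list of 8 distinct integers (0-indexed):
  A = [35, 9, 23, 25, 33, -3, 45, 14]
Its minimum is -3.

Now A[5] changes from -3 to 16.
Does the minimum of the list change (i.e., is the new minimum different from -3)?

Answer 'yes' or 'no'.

Old min = -3
Change: A[5] -3 -> 16
Changed element was the min; new min must be rechecked.
New min = 9; changed? yes

Answer: yes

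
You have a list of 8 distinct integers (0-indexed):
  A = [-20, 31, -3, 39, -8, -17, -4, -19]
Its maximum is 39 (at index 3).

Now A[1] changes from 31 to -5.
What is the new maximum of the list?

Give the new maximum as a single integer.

Old max = 39 (at index 3)
Change: A[1] 31 -> -5
Changed element was NOT the old max.
  New max = max(old_max, new_val) = max(39, -5) = 39

Answer: 39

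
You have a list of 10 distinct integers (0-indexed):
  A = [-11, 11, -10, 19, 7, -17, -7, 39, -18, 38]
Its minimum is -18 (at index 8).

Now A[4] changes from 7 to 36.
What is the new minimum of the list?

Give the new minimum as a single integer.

Answer: -18

Derivation:
Old min = -18 (at index 8)
Change: A[4] 7 -> 36
Changed element was NOT the old min.
  New min = min(old_min, new_val) = min(-18, 36) = -18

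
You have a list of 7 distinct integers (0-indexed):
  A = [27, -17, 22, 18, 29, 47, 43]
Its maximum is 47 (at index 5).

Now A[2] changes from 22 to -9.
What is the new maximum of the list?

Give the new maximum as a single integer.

Answer: 47

Derivation:
Old max = 47 (at index 5)
Change: A[2] 22 -> -9
Changed element was NOT the old max.
  New max = max(old_max, new_val) = max(47, -9) = 47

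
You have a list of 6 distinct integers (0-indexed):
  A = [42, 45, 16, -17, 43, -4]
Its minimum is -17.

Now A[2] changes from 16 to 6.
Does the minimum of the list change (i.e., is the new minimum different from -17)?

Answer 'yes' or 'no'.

Old min = -17
Change: A[2] 16 -> 6
Changed element was NOT the min; min changes only if 6 < -17.
New min = -17; changed? no

Answer: no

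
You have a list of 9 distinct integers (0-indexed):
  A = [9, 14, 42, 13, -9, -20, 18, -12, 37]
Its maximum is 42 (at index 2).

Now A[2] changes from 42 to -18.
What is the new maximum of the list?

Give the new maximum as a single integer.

Old max = 42 (at index 2)
Change: A[2] 42 -> -18
Changed element WAS the max -> may need rescan.
  Max of remaining elements: 37
  New max = max(-18, 37) = 37

Answer: 37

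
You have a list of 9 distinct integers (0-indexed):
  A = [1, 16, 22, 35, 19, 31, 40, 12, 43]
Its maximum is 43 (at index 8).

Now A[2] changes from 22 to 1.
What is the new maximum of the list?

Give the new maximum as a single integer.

Answer: 43

Derivation:
Old max = 43 (at index 8)
Change: A[2] 22 -> 1
Changed element was NOT the old max.
  New max = max(old_max, new_val) = max(43, 1) = 43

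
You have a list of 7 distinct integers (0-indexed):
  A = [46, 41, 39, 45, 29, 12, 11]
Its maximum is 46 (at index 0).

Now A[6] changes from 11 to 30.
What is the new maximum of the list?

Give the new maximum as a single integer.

Answer: 46

Derivation:
Old max = 46 (at index 0)
Change: A[6] 11 -> 30
Changed element was NOT the old max.
  New max = max(old_max, new_val) = max(46, 30) = 46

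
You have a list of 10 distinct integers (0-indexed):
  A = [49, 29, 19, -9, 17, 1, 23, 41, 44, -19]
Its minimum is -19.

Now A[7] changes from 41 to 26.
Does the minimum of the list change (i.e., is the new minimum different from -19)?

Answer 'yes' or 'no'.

Answer: no

Derivation:
Old min = -19
Change: A[7] 41 -> 26
Changed element was NOT the min; min changes only if 26 < -19.
New min = -19; changed? no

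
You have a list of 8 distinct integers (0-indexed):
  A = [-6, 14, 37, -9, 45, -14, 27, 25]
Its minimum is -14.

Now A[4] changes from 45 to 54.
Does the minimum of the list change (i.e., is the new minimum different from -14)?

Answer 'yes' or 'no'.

Answer: no

Derivation:
Old min = -14
Change: A[4] 45 -> 54
Changed element was NOT the min; min changes only if 54 < -14.
New min = -14; changed? no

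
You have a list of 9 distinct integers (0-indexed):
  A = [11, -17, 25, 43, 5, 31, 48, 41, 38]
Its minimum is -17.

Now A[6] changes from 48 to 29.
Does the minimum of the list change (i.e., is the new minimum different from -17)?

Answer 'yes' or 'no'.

Old min = -17
Change: A[6] 48 -> 29
Changed element was NOT the min; min changes only if 29 < -17.
New min = -17; changed? no

Answer: no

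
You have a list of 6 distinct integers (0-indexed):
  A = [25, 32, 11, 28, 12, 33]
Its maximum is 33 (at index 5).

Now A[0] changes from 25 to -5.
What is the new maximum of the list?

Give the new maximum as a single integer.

Old max = 33 (at index 5)
Change: A[0] 25 -> -5
Changed element was NOT the old max.
  New max = max(old_max, new_val) = max(33, -5) = 33

Answer: 33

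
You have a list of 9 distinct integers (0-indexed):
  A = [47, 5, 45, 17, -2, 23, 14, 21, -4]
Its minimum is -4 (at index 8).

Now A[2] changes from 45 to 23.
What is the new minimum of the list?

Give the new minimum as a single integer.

Answer: -4

Derivation:
Old min = -4 (at index 8)
Change: A[2] 45 -> 23
Changed element was NOT the old min.
  New min = min(old_min, new_val) = min(-4, 23) = -4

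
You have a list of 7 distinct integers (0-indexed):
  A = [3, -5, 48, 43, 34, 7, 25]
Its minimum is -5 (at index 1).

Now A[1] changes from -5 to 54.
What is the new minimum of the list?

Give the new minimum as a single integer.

Answer: 3

Derivation:
Old min = -5 (at index 1)
Change: A[1] -5 -> 54
Changed element WAS the min. Need to check: is 54 still <= all others?
  Min of remaining elements: 3
  New min = min(54, 3) = 3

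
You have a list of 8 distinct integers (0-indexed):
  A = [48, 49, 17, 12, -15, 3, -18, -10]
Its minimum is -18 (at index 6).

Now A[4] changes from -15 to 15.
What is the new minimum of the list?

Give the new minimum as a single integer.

Answer: -18

Derivation:
Old min = -18 (at index 6)
Change: A[4] -15 -> 15
Changed element was NOT the old min.
  New min = min(old_min, new_val) = min(-18, 15) = -18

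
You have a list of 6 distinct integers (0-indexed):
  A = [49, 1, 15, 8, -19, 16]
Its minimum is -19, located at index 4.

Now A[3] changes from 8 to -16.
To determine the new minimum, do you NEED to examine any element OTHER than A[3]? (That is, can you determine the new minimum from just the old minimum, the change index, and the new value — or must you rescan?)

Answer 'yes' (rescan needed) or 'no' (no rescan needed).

Answer: no

Derivation:
Old min = -19 at index 4
Change at index 3: 8 -> -16
Index 3 was NOT the min. New min = min(-19, -16). No rescan of other elements needed.
Needs rescan: no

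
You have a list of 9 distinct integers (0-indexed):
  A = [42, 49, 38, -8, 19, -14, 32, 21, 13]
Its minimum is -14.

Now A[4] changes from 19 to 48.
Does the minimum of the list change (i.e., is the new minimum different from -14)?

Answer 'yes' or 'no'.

Answer: no

Derivation:
Old min = -14
Change: A[4] 19 -> 48
Changed element was NOT the min; min changes only if 48 < -14.
New min = -14; changed? no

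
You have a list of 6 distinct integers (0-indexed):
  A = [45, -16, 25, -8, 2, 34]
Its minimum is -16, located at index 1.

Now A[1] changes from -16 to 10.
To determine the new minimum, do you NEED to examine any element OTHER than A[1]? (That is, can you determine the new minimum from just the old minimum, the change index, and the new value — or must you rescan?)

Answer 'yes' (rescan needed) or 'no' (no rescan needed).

Answer: yes

Derivation:
Old min = -16 at index 1
Change at index 1: -16 -> 10
Index 1 WAS the min and new value 10 > old min -16. Must rescan other elements to find the new min.
Needs rescan: yes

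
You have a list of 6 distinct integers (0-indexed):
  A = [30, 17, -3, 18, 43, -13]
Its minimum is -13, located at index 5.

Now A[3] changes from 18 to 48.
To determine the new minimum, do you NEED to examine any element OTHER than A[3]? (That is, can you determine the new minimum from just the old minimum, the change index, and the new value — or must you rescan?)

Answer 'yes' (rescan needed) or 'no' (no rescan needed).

Old min = -13 at index 5
Change at index 3: 18 -> 48
Index 3 was NOT the min. New min = min(-13, 48). No rescan of other elements needed.
Needs rescan: no

Answer: no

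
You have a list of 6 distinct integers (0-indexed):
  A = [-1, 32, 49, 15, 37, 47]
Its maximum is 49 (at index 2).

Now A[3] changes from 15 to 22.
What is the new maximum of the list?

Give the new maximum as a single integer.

Old max = 49 (at index 2)
Change: A[3] 15 -> 22
Changed element was NOT the old max.
  New max = max(old_max, new_val) = max(49, 22) = 49

Answer: 49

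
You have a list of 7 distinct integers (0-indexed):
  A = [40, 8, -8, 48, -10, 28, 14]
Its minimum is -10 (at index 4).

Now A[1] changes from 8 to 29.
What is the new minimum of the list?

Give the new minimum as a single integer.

Answer: -10

Derivation:
Old min = -10 (at index 4)
Change: A[1] 8 -> 29
Changed element was NOT the old min.
  New min = min(old_min, new_val) = min(-10, 29) = -10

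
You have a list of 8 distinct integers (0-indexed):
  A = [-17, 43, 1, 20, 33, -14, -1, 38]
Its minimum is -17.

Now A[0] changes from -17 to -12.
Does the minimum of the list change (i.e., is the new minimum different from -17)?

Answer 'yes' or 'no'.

Answer: yes

Derivation:
Old min = -17
Change: A[0] -17 -> -12
Changed element was the min; new min must be rechecked.
New min = -14; changed? yes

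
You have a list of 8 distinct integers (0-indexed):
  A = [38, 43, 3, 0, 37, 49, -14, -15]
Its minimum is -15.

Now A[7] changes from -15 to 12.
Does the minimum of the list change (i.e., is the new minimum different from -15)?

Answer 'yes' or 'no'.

Answer: yes

Derivation:
Old min = -15
Change: A[7] -15 -> 12
Changed element was the min; new min must be rechecked.
New min = -14; changed? yes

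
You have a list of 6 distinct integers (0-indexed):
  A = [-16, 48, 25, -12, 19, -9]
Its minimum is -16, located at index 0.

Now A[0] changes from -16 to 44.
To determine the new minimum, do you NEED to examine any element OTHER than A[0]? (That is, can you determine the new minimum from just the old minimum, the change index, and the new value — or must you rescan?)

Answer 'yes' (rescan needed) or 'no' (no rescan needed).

Old min = -16 at index 0
Change at index 0: -16 -> 44
Index 0 WAS the min and new value 44 > old min -16. Must rescan other elements to find the new min.
Needs rescan: yes

Answer: yes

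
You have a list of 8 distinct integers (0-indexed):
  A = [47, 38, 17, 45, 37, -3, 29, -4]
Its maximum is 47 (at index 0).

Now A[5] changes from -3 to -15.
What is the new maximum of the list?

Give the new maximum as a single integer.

Answer: 47

Derivation:
Old max = 47 (at index 0)
Change: A[5] -3 -> -15
Changed element was NOT the old max.
  New max = max(old_max, new_val) = max(47, -15) = 47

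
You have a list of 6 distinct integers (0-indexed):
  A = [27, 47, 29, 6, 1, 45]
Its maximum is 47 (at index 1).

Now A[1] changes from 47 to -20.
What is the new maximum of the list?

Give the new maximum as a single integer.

Old max = 47 (at index 1)
Change: A[1] 47 -> -20
Changed element WAS the max -> may need rescan.
  Max of remaining elements: 45
  New max = max(-20, 45) = 45

Answer: 45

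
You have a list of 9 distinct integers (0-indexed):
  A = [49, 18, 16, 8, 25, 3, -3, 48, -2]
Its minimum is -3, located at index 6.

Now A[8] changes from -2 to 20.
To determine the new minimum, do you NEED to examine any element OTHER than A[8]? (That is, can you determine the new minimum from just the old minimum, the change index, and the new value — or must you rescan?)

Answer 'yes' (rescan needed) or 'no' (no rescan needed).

Answer: no

Derivation:
Old min = -3 at index 6
Change at index 8: -2 -> 20
Index 8 was NOT the min. New min = min(-3, 20). No rescan of other elements needed.
Needs rescan: no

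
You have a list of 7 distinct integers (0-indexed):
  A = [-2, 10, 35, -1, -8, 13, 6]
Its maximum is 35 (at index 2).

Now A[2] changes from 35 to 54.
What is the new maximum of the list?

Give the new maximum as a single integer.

Old max = 35 (at index 2)
Change: A[2] 35 -> 54
Changed element WAS the max -> may need rescan.
  Max of remaining elements: 13
  New max = max(54, 13) = 54

Answer: 54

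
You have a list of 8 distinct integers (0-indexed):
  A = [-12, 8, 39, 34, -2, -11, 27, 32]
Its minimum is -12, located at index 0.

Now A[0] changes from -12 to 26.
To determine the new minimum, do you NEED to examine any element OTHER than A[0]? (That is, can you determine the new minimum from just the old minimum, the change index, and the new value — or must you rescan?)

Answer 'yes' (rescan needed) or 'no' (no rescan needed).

Answer: yes

Derivation:
Old min = -12 at index 0
Change at index 0: -12 -> 26
Index 0 WAS the min and new value 26 > old min -12. Must rescan other elements to find the new min.
Needs rescan: yes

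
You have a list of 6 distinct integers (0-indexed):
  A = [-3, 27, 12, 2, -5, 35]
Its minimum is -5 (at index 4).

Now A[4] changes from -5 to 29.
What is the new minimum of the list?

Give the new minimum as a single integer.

Old min = -5 (at index 4)
Change: A[4] -5 -> 29
Changed element WAS the min. Need to check: is 29 still <= all others?
  Min of remaining elements: -3
  New min = min(29, -3) = -3

Answer: -3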